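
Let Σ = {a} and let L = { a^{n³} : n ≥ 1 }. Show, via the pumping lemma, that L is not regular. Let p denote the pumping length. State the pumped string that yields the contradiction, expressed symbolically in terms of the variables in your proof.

Assume L is regular. Let p be the pumping length given by the pumping lemma.
Take w = a^{p³} ∈ L with |w| = p³ ≥ p.
By the pumping lemma, w = xyz with |xy| ≤ p and |y| ≥ 1.
Then y = a^k for some k with 1 ≤ k ≤ p.
Pump with i = 2: xy^2z = a^{p³+k}. Since 1 ≤ k ≤ p, p³ < p³+k ≤ p³+p < p³+3p²+3p+1 = (p+1)³, so p³+k is not a perfect cube. So xy^2z ∉ L.
This is a contradiction; hence L is not regular.

a^{p³+k}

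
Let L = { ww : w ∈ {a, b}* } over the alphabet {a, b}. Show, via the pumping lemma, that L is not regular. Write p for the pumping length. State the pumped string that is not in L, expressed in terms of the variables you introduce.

Suppose for contradiction that L is regular, and let p be the pumping length.
Take w = a^p b^p a^p b^p = uu where u = a^pb^p; then w ∈ L and |w| = 4p ≥ p.
Write w = xyz as guaranteed by the lemma, with |xy| ≤ p and |y| ≥ 1.
Because |xy| ≤ p and w begins with p copies of a, we have y = a^k with 1 ≤ k ≤ p.
Pump with i = 2: xy^2z = a^{p+k} b^p a^p b^p, of length 4p+k. Suppose this equals vv. The string starts with a and ends with b, so v does too; thus the boundary between the two copies of v is a b→a transition. There is exactly one such transition, at position 2p+k, so |v| = 2p+k and |vv| = 4p+2k ≠ 4p+k since k ≥ 1. So xy^2z ∉ L.
Contradiction. Therefore L is not regular.

a^{p+k} b^p a^p b^p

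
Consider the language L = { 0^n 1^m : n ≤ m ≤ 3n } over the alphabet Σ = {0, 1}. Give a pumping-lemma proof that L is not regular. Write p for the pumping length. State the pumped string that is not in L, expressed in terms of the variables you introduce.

0^{p+k} 1^p

Suppose for contradiction that L is regular, and let p be the pumping length.
Take w = 0^p 1^p ∈ L (since p ≤ p ≤ 3p), with |w| = 2p ≥ p.
By the pumping lemma, w = xyz with |xy| ≤ p and y is nonempty.
The first p characters of w are 0's, so xy (and hence y) consists only of 0's. Write y = 0^k, 1 ≤ k ≤ p.
Pump with i = 2: xy^2z = 0^{p+k} 1^p. Now n = p+k > p = m, so the condition n ≤ m fails. Thus xy^2z ∉ L.
This contradicts the pumping lemma, so L is not regular.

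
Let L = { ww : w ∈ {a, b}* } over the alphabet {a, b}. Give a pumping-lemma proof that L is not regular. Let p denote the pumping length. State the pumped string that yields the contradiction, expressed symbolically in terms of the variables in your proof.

Toward a contradiction, assume L is regular with pumping length p.
Take w = a^p b^p a^p b^p = uu where u = a^pb^p; then w ∈ L and |w| = 4p ≥ p.
Write w = xyz as guaranteed by the lemma, with |xy| ≤ p and y is nonempty.
Because |xy| ≤ p and w begins with p copies of a, we have y = a^k with 1 ≤ k ≤ p.
Pump with i = 2: xy^2z = a^{p+k} b^p a^p b^p, of length 4p+k. Suppose this equals vv. The string starts with a and ends with b, so v does too; thus the boundary between the two copies of v is a b→a transition. There is exactly one such transition, at position 2p+k, so |v| = 2p+k and |vv| = 4p+2k ≠ 4p+k since k ≥ 1. So xy^2z ∉ L.
Contradiction. Therefore L is not regular.

a^{p+k} b^p a^p b^p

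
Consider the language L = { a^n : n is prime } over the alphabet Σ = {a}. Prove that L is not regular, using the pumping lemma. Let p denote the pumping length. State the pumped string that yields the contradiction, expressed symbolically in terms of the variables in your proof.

a^{q(1+k)}

Toward a contradiction, assume L is regular with pumping length p.
Let q be a prime with q ≥ p+2 (infinitely many primes exist), and take w = a^q ∈ L with |w| = q ≥ p.
Write w = xyz as guaranteed by the lemma, with |xy| ≤ p and |y| > 0.
Then y = a^k for some k with 1 ≤ k ≤ p.
Since 1 ≤ k ≤ p, |xz| = q-k. Pump with i = q+1: |xy^{q+1}z| = (q-k)+(q+1)k = q+qk = q(1+k), which is composite (both factors ≥ 2). So xy^{q+1}z = a^{q(1+k)} ∉ L.
Contradiction. Therefore L is not regular.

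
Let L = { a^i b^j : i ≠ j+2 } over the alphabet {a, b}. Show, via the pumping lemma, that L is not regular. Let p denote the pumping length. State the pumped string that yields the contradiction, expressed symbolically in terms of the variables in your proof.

a^{p+p!} b^{p+p!-2}

Assume L is regular. Let p be the pumping length given by the pumping lemma.
Choose w = a^p b^{p+p!-2}. Since p ≠ (p+p!-2)+2 = p+p!, w ∈ L; and |w| ≥ p.
By the pumping lemma, w = xyz with |xy| ≤ p and |y| > 0.
Since the first p symbols of w are all a's and |xy| ≤ p, y lies entirely in the leading a-block: y = a^k for some k with 1 ≤ k ≤ p.
Since 1 ≤ k ≤ p, k divides p!; set t = 1 + p!/k. Then xy^t z has p + (p!/k)·k = p + p! copies of a. Now the a-count is p+p! and (b-count)+2 = (p+p!-2)+2 = p+p!, so i ≠ j+2 fails. So xy^t z = a^{p+p!} b^{p+p!-2} ∉ L.
Contradiction. Therefore L is not regular.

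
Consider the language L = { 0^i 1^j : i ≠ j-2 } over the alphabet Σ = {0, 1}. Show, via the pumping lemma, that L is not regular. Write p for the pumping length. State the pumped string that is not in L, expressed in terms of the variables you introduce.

0^{p+p!} 1^{p+p!+2}

Toward a contradiction, assume L is regular with pumping length p.
Choose w = 0^p 1^{p+p!+2}. Since p ≠ (p+p!+2)-2 = p+p!, w ∈ L; and |w| ≥ p.
The pumping lemma gives a decomposition w = xyz where |xy| ≤ p and y is nonempty.
Because |xy| ≤ p and w begins with p copies of 0, we have y = 0^k with 1 ≤ k ≤ p.
Since 1 ≤ k ≤ p, k divides p!; set t = 1 + p!/k. Then xy^t z has p + (p!/k)·k = p + p! copies of 0. Now the 0-count is p+p! and (1-count)-2 = (p+p!+2)-2 = p+p!, so i ≠ j-2 fails. So xy^t z = 0^{p+p!} 1^{p+p!+2} ∉ L.
This contradicts the pumping lemma, so L is not regular.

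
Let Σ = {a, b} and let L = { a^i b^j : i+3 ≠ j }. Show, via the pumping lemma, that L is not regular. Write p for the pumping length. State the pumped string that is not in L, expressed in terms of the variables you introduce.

a^{p+p!} b^{p+p!+3}

Assume L is regular; let p be its pumping constant.
Choose w = a^p b^{p+p!+3}. Since p ≠ (p+p!+3)-3 = p+p!, w ∈ L; and |w| ≥ p.
By the pumping lemma, w = xyz with |xy| ≤ p and |y| > 0.
Because |xy| ≤ p and w begins with p copies of a, we have y = a^k with 1 ≤ k ≤ p.
Since 1 ≤ k ≤ p, k divides p!; set t = 1 + p!/k. Then xy^t z has p + (p!/k)·k = p + p! copies of a. Now the a-count is p+p! and (b-count)-3 = (p+p!+3)-3 = p+p!, so i+3 ≠ j fails. So xy^t z = a^{p+p!} b^{p+p!+3} ∉ L.
This is a contradiction; hence L is not regular.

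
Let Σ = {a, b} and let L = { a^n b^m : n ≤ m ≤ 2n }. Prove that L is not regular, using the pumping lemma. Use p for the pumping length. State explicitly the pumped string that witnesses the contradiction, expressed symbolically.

Assume L is regular. Let p be the pumping length given by the pumping lemma.
Take w = a^p b^p ∈ L (since p ≤ p ≤ 2p), with |w| = 2p ≥ p.
By the pumping lemma, w = xyz with |xy| ≤ p and |y| ≥ 1.
The first p characters of w are a's, so xy (and hence y) consists only of a's. Write y = a^k, 1 ≤ k ≤ p.
Pump with i = 2: xy^2z = a^{p+k} b^p. Now n = p+k > p = m, so the condition n ≤ m fails. Thus xy^2z ∉ L.
Contradiction. Therefore L is not regular.

a^{p+k} b^p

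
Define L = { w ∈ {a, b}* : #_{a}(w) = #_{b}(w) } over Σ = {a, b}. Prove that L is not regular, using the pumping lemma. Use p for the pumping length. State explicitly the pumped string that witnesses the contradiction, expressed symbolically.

a^{p+k} b^p

Assume L is regular. Let p be the pumping length given by the pumping lemma.
Choose w = a^p b^p ∈ L with |w| = 2p ≥ p.
By the pumping lemma, w = xyz with |xy| ≤ p and |y| ≥ 1.
The first p characters of w are a's, so xy (and hence y) consists only of a's. Write y = a^k, 1 ≤ k ≤ p.
Pump with i = 2: xy^2z = a^{p+k} b^p has p+k occurrences of a but only p of b. Since k ≥ 1 the counts differ, so xy^2z ∉ L.
Contradiction. Therefore L is not regular.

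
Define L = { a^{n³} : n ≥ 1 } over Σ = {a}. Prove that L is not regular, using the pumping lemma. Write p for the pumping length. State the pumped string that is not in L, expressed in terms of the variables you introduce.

Toward a contradiction, assume L is regular with pumping length p.
Take w = a^{p³} ∈ L with |w| = p³ ≥ p.
By the pumping lemma, w = xyz with |xy| ≤ p and y is nonempty.
Then y = a^k for some k with 1 ≤ k ≤ p.
Pump with i = 2: xy^2z = a^{p³+k}. Since 1 ≤ k ≤ p, p³ < p³+k ≤ p³+p < p³+3p²+3p+1 = (p+1)³, so p³+k is not a perfect cube. So xy^2z ∉ L.
This contradicts the pumping lemma, so L is not regular.

a^{p³+k}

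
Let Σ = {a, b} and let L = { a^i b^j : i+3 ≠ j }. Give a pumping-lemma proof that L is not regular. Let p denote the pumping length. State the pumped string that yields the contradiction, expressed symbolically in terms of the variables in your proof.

a^{p+p!} b^{p+p!+3}

Suppose for contradiction that L is regular, and let p be the pumping length.
Choose w = a^p b^{p+p!+3}. Since p ≠ (p+p!+3)-3 = p+p!, w ∈ L; and |w| ≥ p.
The pumping lemma gives a decomposition w = xyz where |xy| ≤ p and |y| > 0.
Because |xy| ≤ p and w begins with p copies of a, we have y = a^k with 1 ≤ k ≤ p.
Since 1 ≤ k ≤ p, k divides p!; set t = 1 + p!/k. Then xy^t z has p + (p!/k)·k = p + p! copies of a. Now the a-count is p+p! and (b-count)-3 = (p+p!+3)-3 = p+p!, so i+3 ≠ j fails. So xy^t z = a^{p+p!} b^{p+p!+3} ∉ L.
Contradiction. Therefore L is not regular.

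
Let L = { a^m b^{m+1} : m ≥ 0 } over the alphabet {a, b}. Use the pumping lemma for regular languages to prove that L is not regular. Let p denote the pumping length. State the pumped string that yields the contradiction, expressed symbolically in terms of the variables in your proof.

Toward a contradiction, assume L is regular with pumping length p.
Let w = a^p b^{p+1} ∈ L; note |w| = 2p+1 ≥ p.
The pumping lemma gives a decomposition w = xyz where |xy| ≤ p and y is nonempty.
Because |xy| ≤ p and w begins with p copies of a, we have y = a^k with 1 ≤ k ≤ p.
Pump with i = 2: xy^2z = a^{p+k} b^{p+1}. For this to lie in L we would need p+1 = (p+k)+1, which forces k = 0. But k ≥ 1, so xy^2z ∉ L.
This contradicts the pumping lemma, so L is not regular.

a^{p+k} b^{p+1}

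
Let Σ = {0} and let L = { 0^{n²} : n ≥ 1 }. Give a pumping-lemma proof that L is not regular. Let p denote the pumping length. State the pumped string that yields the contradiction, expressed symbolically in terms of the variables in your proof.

0^{p²+k}

Assume L is regular. Let p be the pumping length given by the pumping lemma.
Take w = 0^{p²} ∈ L with |w| = p² ≥ p.
By the pumping lemma, w = xyz with |xy| ≤ p and |y| ≥ 1.
Then y = 0^k for some k with 1 ≤ k ≤ p.
Pump with i = 2: xy^2z = 0^{p²+k}. Since 1 ≤ k ≤ p, p² < p²+k ≤ p²+p < (p+1)², so p²+k lies strictly between consecutive squares and is not a perfect square. So xy^2z ∉ L.
This contradicts the pumping lemma, so L is not regular.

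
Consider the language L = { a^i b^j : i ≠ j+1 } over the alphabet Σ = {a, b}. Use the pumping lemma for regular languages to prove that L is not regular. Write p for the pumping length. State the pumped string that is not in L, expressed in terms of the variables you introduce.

a^{p+p!} b^{p+p!-1}

Toward a contradiction, assume L is regular with pumping length p.
Choose w = a^p b^{p+p!-1}. Since p ≠ (p+p!-1)+1 = p+p!, w ∈ L; and |w| ≥ p.
The pumping lemma gives a decomposition w = xyz where |xy| ≤ p and |y| > 0.
Since the first p symbols of w are all a's and |xy| ≤ p, y lies entirely in the leading a-block: y = a^k for some k with 1 ≤ k ≤ p.
Since 1 ≤ k ≤ p, k divides p!; set t = 1 + p!/k. Then xy^t z has p + (p!/k)·k = p + p! copies of a. Now the a-count is p+p! and (b-count)+1 = (p+p!-1)+1 = p+p!, so i ≠ j+1 fails. So xy^t z = a^{p+p!} b^{p+p!-1} ∉ L.
Contradiction. Therefore L is not regular.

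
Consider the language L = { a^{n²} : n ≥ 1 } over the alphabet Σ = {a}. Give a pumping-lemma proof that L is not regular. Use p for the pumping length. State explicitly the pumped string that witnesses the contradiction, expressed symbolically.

a^{p²+k}

Assume L is regular; let p be its pumping constant.
Take w = a^{p²} ∈ L with |w| = p² ≥ p.
The pumping lemma gives a decomposition w = xyz where |xy| ≤ p and |y| ≥ 1.
Then y = a^k for some k with 1 ≤ k ≤ p.
Pump with i = 2: xy^2z = a^{p²+k}. Since 1 ≤ k ≤ p, p² < p²+k ≤ p²+p < (p+1)², so p²+k lies strictly between consecutive squares and is not a perfect square. So xy^2z ∉ L.
This contradicts the pumping lemma, so L is not regular.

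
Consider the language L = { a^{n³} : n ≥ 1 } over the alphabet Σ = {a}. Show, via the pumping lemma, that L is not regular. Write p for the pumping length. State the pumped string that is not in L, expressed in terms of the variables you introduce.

a^{p³+k}

Suppose for contradiction that L is regular, and let p be the pumping length.
Take w = a^{p³} ∈ L with |w| = p³ ≥ p.
By the pumping lemma, w = xyz with |xy| ≤ p and y is nonempty.
Then y = a^k for some k with 1 ≤ k ≤ p.
Pump with i = 2: xy^2z = a^{p³+k}. Since 1 ≤ k ≤ p, p³ < p³+k ≤ p³+p < p³+3p²+3p+1 = (p+1)³, so p³+k is not a perfect cube. So xy^2z ∉ L.
This contradicts the pumping lemma, so L is not regular.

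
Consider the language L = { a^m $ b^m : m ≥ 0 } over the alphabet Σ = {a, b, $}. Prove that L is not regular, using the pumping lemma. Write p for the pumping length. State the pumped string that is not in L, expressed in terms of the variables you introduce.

Toward a contradiction, assume L is regular with pumping length p.
Take w = a^p $ b^p ∈ L with |w| = 2p+1 ≥ p.
Write w = xyz as guaranteed by the lemma, with |xy| ≤ p and |y| ≥ 1.
The first p characters of w are a's, so xy (and hence y) consists only of a's. Write y = a^k, 1 ≤ k ≤ p.
Pump with i = 2: xy^2z = a^{p+k} $ b^p, which would require p+k = p. But k ≥ 1, so xy^2z ∉ L.
This contradicts the pumping lemma, so L is not regular.

a^{p+k} $ b^p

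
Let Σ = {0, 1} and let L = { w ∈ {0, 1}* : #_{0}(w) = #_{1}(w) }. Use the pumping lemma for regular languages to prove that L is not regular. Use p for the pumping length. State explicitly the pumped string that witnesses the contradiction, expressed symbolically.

0^{p+k} 1^p

Assume L is regular; let p be its pumping constant.
Choose w = 0^p 1^p ∈ L with |w| = 2p ≥ p.
The pumping lemma gives a decomposition w = xyz where |xy| ≤ p and |y| ≥ 1.
The first p characters of w are 0's, so xy (and hence y) consists only of 0's. Write y = 0^k, 1 ≤ k ≤ p.
Pump with i = 2: xy^2z = 0^{p+k} 1^p has p+k occurrences of 0 but only p of 1. Since k ≥ 1 the counts differ, so xy^2z ∉ L.
Contradiction. Therefore L is not regular.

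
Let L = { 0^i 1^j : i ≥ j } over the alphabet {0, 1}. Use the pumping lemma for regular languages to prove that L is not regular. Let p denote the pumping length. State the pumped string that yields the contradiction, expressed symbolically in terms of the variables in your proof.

0^{p-k} 1^p

Assume L is regular; let p be its pumping constant.
Choose w = 0^p 1^p ∈ L, with |w| = 2p ≥ p.
Write w = xyz as guaranteed by the lemma, with |xy| ≤ p and y is nonempty.
Since the first p symbols of w are all 0's and |xy| ≤ p, y lies entirely in the leading 0-block: y = 0^k for some k with 1 ≤ k ≤ p.
Consider xy^0z = xz = 0^{p-k} 1^p. Since k ≥ 1, the 0-count p-k is less than p, so i ≥ j fails; thus xz ∉ L.
This contradicts the pumping lemma, so L is not regular.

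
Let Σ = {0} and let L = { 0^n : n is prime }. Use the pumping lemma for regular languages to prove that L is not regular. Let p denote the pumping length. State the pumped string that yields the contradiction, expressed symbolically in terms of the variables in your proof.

0^{q(1+k)}

Assume L is regular. Let p be the pumping length given by the pumping lemma.
Let q be a prime with q ≥ p+2 (infinitely many primes exist), and take w = 0^q ∈ L with |w| = q ≥ p.
The pumping lemma gives a decomposition w = xyz where |xy| ≤ p and y is nonempty.
Then y = 0^k for some k with 1 ≤ k ≤ p.
Since 1 ≤ k ≤ p, |xz| = q-k. Pump with i = q+1: |xy^{q+1}z| = (q-k)+(q+1)k = q+qk = q(1+k), which is composite (both factors ≥ 2). So xy^{q+1}z = 0^{q(1+k)} ∉ L.
This contradicts the pumping lemma, so L is not regular.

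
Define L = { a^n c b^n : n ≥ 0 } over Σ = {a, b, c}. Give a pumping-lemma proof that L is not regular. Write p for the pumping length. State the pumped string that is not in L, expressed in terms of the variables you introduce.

Suppose for contradiction that L is regular, and let p be the pumping length.
Take w = a^p c b^p ∈ L with |w| = 2p+1 ≥ p.
Write w = xyz as guaranteed by the lemma, with |xy| ≤ p and |y| > 0.
Because |xy| ≤ p and w begins with p copies of a, we have y = a^k with 1 ≤ k ≤ p.
Pump with i = 2: xy^2z = a^{p+k} c b^p, which would require p+k = p. But k ≥ 1, so xy^2z ∉ L.
This contradicts the pumping lemma, so L is not regular.

a^{p+k} c b^p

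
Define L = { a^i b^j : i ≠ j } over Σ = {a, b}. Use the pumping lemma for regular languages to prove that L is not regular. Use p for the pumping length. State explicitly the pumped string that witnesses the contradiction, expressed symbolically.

a^{p+p!} b^{p+p!}

Assume L is regular. Let p be the pumping length given by the pumping lemma.
Choose w = a^p b^{p+p!}. Since p ≠ p+p!, w ∈ L; and |w| ≥ p.
The pumping lemma gives a decomposition w = xyz where |xy| ≤ p and y is nonempty.
Because |xy| ≤ p and w begins with p copies of a, we have y = a^k with 1 ≤ k ≤ p.
Since 1 ≤ k ≤ p, k divides p!; set t = 1 + p!/k. Then xy^t z has p + (p!/k)·k = p + p! copies of a. Now the a-count equals the b-count, so i ≠ j fails. So xy^t z = a^{p+p!} b^{p+p!} ∉ L.
This is a contradiction; hence L is not regular.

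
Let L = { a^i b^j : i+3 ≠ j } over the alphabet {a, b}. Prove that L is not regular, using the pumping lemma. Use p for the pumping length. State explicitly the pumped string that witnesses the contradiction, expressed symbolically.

Toward a contradiction, assume L is regular with pumping length p.
Choose w = a^p b^{p+p!+3}. Since p ≠ (p+p!+3)-3 = p+p!, w ∈ L; and |w| ≥ p.
The pumping lemma gives a decomposition w = xyz where |xy| ≤ p and |y| ≥ 1.
Because |xy| ≤ p and w begins with p copies of a, we have y = a^k with 1 ≤ k ≤ p.
Since 1 ≤ k ≤ p, k divides p!; set t = 1 + p!/k. Then xy^t z has p + (p!/k)·k = p + p! copies of a. Now the a-count is p+p! and (b-count)-3 = (p+p!+3)-3 = p+p!, so i+3 ≠ j fails. So xy^t z = a^{p+p!} b^{p+p!+3} ∉ L.
This contradicts the pumping lemma, so L is not regular.

a^{p+p!} b^{p+p!+3}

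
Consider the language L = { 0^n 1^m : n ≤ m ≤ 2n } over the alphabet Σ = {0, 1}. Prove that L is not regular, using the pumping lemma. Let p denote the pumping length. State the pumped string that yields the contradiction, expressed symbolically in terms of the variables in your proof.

0^{p+k} 1^p

Suppose for contradiction that L is regular, and let p be the pumping length.
Take w = 0^p 1^p ∈ L (since p ≤ p ≤ 2p), with |w| = 2p ≥ p.
Write w = xyz as guaranteed by the lemma, with |xy| ≤ p and |y| ≥ 1.
Because |xy| ≤ p and w begins with p copies of 0, we have y = 0^k with 1 ≤ k ≤ p.
Pump with i = 2: xy^2z = 0^{p+k} 1^p. Now n = p+k > p = m, so the condition n ≤ m fails. Thus xy^2z ∉ L.
This is a contradiction; hence L is not regular.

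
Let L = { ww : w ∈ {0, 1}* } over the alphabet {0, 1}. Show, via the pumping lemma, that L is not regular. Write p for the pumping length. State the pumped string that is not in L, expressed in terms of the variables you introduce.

0^{p+k} 1^p 0^p 1^p

Toward a contradiction, assume L is regular with pumping length p.
Take w = 0^p 1^p 0^p 1^p = uu where u = 0^p1^p; then w ∈ L and |w| = 4p ≥ p.
By the pumping lemma, w = xyz with |xy| ≤ p and y is nonempty.
Since the first p symbols of w are all 0's and |xy| ≤ p, y lies entirely in the leading 0-block: y = 0^k for some k with 1 ≤ k ≤ p.
Pump with i = 2: xy^2z = 0^{p+k} 1^p 0^p 1^p, of length 4p+k. Suppose this equals vv. The string starts with 0 and ends with 1, so v does too; thus the boundary between the two copies of v is a 1→0 transition. There is exactly one such transition, at position 2p+k, so |v| = 2p+k and |vv| = 4p+2k ≠ 4p+k since k ≥ 1. So xy^2z ∉ L.
Contradiction. Therefore L is not regular.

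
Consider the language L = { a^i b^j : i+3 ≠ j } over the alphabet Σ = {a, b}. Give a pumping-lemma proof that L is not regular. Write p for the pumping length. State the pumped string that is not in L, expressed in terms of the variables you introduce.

a^{p+p!} b^{p+p!+3}

Assume L is regular. Let p be the pumping length given by the pumping lemma.
Choose w = a^p b^{p+p!+3}. Since p ≠ (p+p!+3)-3 = p+p!, w ∈ L; and |w| ≥ p.
The pumping lemma gives a decomposition w = xyz where |xy| ≤ p and y is nonempty.
Because |xy| ≤ p and w begins with p copies of a, we have y = a^k with 1 ≤ k ≤ p.
Since 1 ≤ k ≤ p, k divides p!; set t = 1 + p!/k. Then xy^t z has p + (p!/k)·k = p + p! copies of a. Now the a-count is p+p! and (b-count)-3 = (p+p!+3)-3 = p+p!, so i+3 ≠ j fails. So xy^t z = a^{p+p!} b^{p+p!+3} ∉ L.
This is a contradiction; hence L is not regular.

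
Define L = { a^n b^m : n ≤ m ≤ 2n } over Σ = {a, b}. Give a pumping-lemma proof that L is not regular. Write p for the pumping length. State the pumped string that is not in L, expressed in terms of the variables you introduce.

a^{p+k} b^p

Suppose for contradiction that L is regular, and let p be the pumping length.
Take w = a^p b^p ∈ L (since p ≤ p ≤ 2p), with |w| = 2p ≥ p.
The pumping lemma gives a decomposition w = xyz where |xy| ≤ p and y is nonempty.
Since the first p symbols of w are all a's and |xy| ≤ p, y lies entirely in the leading a-block: y = a^k for some k with 1 ≤ k ≤ p.
Pump with i = 2: xy^2z = a^{p+k} b^p. Now n = p+k > p = m, so the condition n ≤ m fails. Thus xy^2z ∉ L.
This contradicts the pumping lemma, so L is not regular.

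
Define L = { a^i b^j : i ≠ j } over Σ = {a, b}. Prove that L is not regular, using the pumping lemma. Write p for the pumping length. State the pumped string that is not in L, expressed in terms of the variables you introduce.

a^{p+p!} b^{p+p!}

Suppose for contradiction that L is regular, and let p be the pumping length.
Choose w = a^p b^{p+p!}. Since p ≠ p+p!, w ∈ L; and |w| ≥ p.
Write w = xyz as guaranteed by the lemma, with |xy| ≤ p and |y| ≥ 1.
Since the first p symbols of w are all a's and |xy| ≤ p, y lies entirely in the leading a-block: y = a^k for some k with 1 ≤ k ≤ p.
Since 1 ≤ k ≤ p, k divides p!; set t = 1 + p!/k. Then xy^t z has p + (p!/k)·k = p + p! copies of a. Now the a-count equals the b-count, so i ≠ j fails. So xy^t z = a^{p+p!} b^{p+p!} ∉ L.
Contradiction. Therefore L is not regular.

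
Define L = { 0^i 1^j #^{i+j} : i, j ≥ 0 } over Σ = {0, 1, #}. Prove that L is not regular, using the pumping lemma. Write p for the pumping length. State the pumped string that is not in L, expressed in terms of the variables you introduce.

Suppose for contradiction that L is regular, and let p be the pumping length.
Take w = 0^p 1^p #^{2p} ∈ L (with i=j=p, i+j=2p), |w| = 4p ≥ p.
Write w = xyz as guaranteed by the lemma, with |xy| ≤ p and y is nonempty.
Since the first p symbols of w are all 0's and |xy| ≤ p, y lies entirely in the leading 0-block: y = 0^k for some k with 1 ≤ k ≤ p.
Consider xy^2z = 0^{p+k} 1^p #^{2p}. Now the 0- and 1-counts sum to 2p+k, but the #-count is 2p ≠ 2p+k. So xy^2z ∉ L.
This is a contradiction; hence L is not regular.

0^{p+k} 1^p #^{2p}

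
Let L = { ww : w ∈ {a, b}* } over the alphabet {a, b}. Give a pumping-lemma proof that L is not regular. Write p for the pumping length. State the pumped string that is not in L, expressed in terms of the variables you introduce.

a^{p+k} b^p a^p b^p

Toward a contradiction, assume L is regular with pumping length p.
Take w = a^p b^p a^p b^p = uu where u = a^pb^p; then w ∈ L and |w| = 4p ≥ p.
Write w = xyz as guaranteed by the lemma, with |xy| ≤ p and |y| > 0.
Because |xy| ≤ p and w begins with p copies of a, we have y = a^k with 1 ≤ k ≤ p.
Pump with i = 2: xy^2z = a^{p+k} b^p a^p b^p, of length 4p+k. Suppose this equals vv. The string starts with a and ends with b, so v does too; thus the boundary between the two copies of v is a b→a transition. There is exactly one such transition, at position 2p+k, so |v| = 2p+k and |vv| = 4p+2k ≠ 4p+k since k ≥ 1. So xy^2z ∉ L.
This contradicts the pumping lemma, so L is not regular.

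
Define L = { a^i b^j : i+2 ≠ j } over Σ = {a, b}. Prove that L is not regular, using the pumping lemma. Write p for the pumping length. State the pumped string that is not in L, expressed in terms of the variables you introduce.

a^{p+p!} b^{p+p!+2}

Assume L is regular; let p be its pumping constant.
Choose w = a^p b^{p+p!+2}. Since p ≠ (p+p!+2)-2 = p+p!, w ∈ L; and |w| ≥ p.
The pumping lemma gives a decomposition w = xyz where |xy| ≤ p and |y| ≥ 1.
Since the first p symbols of w are all a's and |xy| ≤ p, y lies entirely in the leading a-block: y = a^k for some k with 1 ≤ k ≤ p.
Since 1 ≤ k ≤ p, k divides p!; set t = 1 + p!/k. Then xy^t z has p + (p!/k)·k = p + p! copies of a. Now the a-count is p+p! and (b-count)-2 = (p+p!+2)-2 = p+p!, so i+2 ≠ j fails. So xy^t z = a^{p+p!} b^{p+p!+2} ∉ L.
This contradicts the pumping lemma, so L is not regular.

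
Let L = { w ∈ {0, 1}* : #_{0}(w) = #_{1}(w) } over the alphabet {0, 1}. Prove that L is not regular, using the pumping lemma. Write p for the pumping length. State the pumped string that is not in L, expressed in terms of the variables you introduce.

Toward a contradiction, assume L is regular with pumping length p.
Choose w = 0^p 1^p ∈ L with |w| = 2p ≥ p.
Write w = xyz as guaranteed by the lemma, with |xy| ≤ p and y is nonempty.
Because |xy| ≤ p and w begins with p copies of 0, we have y = 0^k with 1 ≤ k ≤ p.
Pump with i = 2: xy^2z = 0^{p+k} 1^p has p+k occurrences of 0 but only p of 1. Since k ≥ 1 the counts differ, so xy^2z ∉ L.
This is a contradiction; hence L is not regular.

0^{p+k} 1^p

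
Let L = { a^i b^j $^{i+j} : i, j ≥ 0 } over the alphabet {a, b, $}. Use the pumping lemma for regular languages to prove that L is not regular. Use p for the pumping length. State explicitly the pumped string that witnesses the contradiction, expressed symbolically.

Assume L is regular; let p be its pumping constant.
Take w = a^p b^p $^{2p} ∈ L (with i=j=p, i+j=2p), |w| = 4p ≥ p.
Write w = xyz as guaranteed by the lemma, with |xy| ≤ p and y is nonempty.
The first p characters of w are a's, so xy (and hence y) consists only of a's. Write y = a^k, 1 ≤ k ≤ p.
Consider xy^2z = a^{p+k} b^p $^{2p}. Now the a- and b-counts sum to 2p+k, but the $-count is 2p ≠ 2p+k. So xy^2z ∉ L.
This contradicts the pumping lemma, so L is not regular.

a^{p+k} b^p $^{2p}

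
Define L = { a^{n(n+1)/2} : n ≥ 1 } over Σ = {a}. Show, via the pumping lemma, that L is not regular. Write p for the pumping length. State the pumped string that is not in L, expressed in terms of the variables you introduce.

Assume L is regular. Let p be the pumping length given by the pumping lemma.
Take w = a^{p(p+1)/2} ∈ L with |w| = p(p+1)/2 ≥ p.
Write w = xyz as guaranteed by the lemma, with |xy| ≤ p and |y| > 0.
Then y = a^k for some k with 1 ≤ k ≤ p.
Pump with i = 2: xy^2z = a^{p(p+1)/2+k}. Since 1 ≤ k ≤ p, p(p+1)/2 < p(p+1)/2+k ≤ p(p+1)/2+p < (p+1)(p+2)/2, so p(p+1)/2+k is strictly between consecutive triangular numbers. So xy^2z ∉ L.
Contradiction. Therefore L is not regular.

a^{p(p+1)/2+k}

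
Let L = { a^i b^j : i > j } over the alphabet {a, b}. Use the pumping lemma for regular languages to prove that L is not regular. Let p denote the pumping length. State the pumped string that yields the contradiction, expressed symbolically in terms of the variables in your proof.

Assume L is regular; let p be its pumping constant.
Choose w = a^{p+1} b^p ∈ L, with |w| = 2p+1 ≥ p.
The pumping lemma gives a decomposition w = xyz where |xy| ≤ p and |y| ≥ 1.
The first p characters of w are a's, so xy (and hence y) consists only of a's. Write y = a^k, 1 ≤ k ≤ p.
Consider xy^0z = xz = a^{p+1-k} b^p. Since k ≥ 1, the a-count p+1-k is at most p, so i > j fails; thus xz ∉ L.
Contradiction. Therefore L is not regular.

a^{p+1-k} b^p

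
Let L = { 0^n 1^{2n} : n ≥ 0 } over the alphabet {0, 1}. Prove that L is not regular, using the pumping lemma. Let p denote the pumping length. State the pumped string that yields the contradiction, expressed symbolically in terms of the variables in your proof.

0^{p+k} 1^{2p}

Assume L is regular; let p be its pumping constant.
Let w = 0^p 1^{2p} ∈ L; note |w| = 3p ≥ p.
Write w = xyz as guaranteed by the lemma, with |xy| ≤ p and y is nonempty.
Because |xy| ≤ p and w begins with p copies of 0, we have y = 0^k with 1 ≤ k ≤ p.
Pump with i = 2: xy^2z = 0^{p+k} 1^{2p}. For this to lie in L we would need 2p = 2(p+k), which forces k = 0. But k ≥ 1, so xy^2z ∉ L.
This contradicts the pumping lemma, so L is not regular.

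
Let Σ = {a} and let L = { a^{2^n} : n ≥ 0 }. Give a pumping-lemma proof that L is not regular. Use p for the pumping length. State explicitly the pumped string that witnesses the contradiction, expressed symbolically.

Assume L is regular. Let p be the pumping length given by the pumping lemma.
Take w = a^{2^p} ∈ L with |w| = 2^p ≥ p.
The pumping lemma gives a decomposition w = xyz where |xy| ≤ p and |y| ≥ 1.
Then y = a^k for some k with 1 ≤ k ≤ p.
Pump with i = 2: xy^2z = a^{2^p+k}. Since 1 ≤ k ≤ p < 2^p, we have 2^p < 2^p+k < 2^{p+1}, so 2^p+k is not a power of 2. So xy^2z ∉ L.
This is a contradiction; hence L is not regular.

a^{2^p+k}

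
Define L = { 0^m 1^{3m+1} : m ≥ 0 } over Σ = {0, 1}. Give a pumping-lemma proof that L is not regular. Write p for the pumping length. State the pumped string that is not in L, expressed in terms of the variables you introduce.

Toward a contradiction, assume L is regular with pumping length p.
Let w = 0^p 1^{3p+1} ∈ L; note |w| = 4p+1 ≥ p.
Write w = xyz as guaranteed by the lemma, with |xy| ≤ p and |y| ≥ 1.
Since the first p symbols of w are all 0's and |xy| ≤ p, y lies entirely in the leading 0-block: y = 0^k for some k with 1 ≤ k ≤ p.
Pump with i = 2: xy^2z = 0^{p+k} 1^{3p+1}. For this to lie in L we would need 3p+1 = 3(p+k)+1, which forces k = 0. But k ≥ 1, so xy^2z ∉ L.
This contradicts the pumping lemma, so L is not regular.

0^{p+k} 1^{3p+1}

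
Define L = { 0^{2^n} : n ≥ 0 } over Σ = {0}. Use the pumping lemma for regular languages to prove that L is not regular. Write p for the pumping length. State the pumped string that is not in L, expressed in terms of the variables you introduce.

0^{2^p+k}

Toward a contradiction, assume L is regular with pumping length p.
Take w = 0^{2^p} ∈ L with |w| = 2^p ≥ p.
By the pumping lemma, w = xyz with |xy| ≤ p and y is nonempty.
Then y = 0^k for some k with 1 ≤ k ≤ p.
Pump with i = 2: xy^2z = 0^{2^p+k}. Since 1 ≤ k ≤ p < 2^p, we have 2^p < 2^p+k < 2^{p+1}, so 2^p+k is not a power of 2. So xy^2z ∉ L.
This is a contradiction; hence L is not regular.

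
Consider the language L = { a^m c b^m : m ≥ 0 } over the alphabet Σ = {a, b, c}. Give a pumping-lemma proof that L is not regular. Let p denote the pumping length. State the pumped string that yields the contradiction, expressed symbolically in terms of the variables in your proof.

Toward a contradiction, assume L is regular with pumping length p.
Take w = a^p c b^p ∈ L with |w| = 2p+1 ≥ p.
The pumping lemma gives a decomposition w = xyz where |xy| ≤ p and |y| > 0.
Because |xy| ≤ p and w begins with p copies of a, we have y = a^k with 1 ≤ k ≤ p.
Pump with i = 2: xy^2z = a^{p+k} c b^p, which would require p+k = p. But k ≥ 1, so xy^2z ∉ L.
This is a contradiction; hence L is not regular.

a^{p+k} c b^p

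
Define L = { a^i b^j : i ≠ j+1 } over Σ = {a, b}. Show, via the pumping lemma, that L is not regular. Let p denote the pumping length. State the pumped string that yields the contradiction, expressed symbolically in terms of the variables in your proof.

Suppose for contradiction that L is regular, and let p be the pumping length.
Choose w = a^p b^{p+p!-1}. Since p ≠ (p+p!-1)+1 = p+p!, w ∈ L; and |w| ≥ p.
Write w = xyz as guaranteed by the lemma, with |xy| ≤ p and |y| ≥ 1.
Since the first p symbols of w are all a's and |xy| ≤ p, y lies entirely in the leading a-block: y = a^k for some k with 1 ≤ k ≤ p.
Since 1 ≤ k ≤ p, k divides p!; set t = 1 + p!/k. Then xy^t z has p + (p!/k)·k = p + p! copies of a. Now the a-count is p+p! and (b-count)+1 = (p+p!-1)+1 = p+p!, so i ≠ j+1 fails. So xy^t z = a^{p+p!} b^{p+p!-1} ∉ L.
This is a contradiction; hence L is not regular.

a^{p+p!} b^{p+p!-1}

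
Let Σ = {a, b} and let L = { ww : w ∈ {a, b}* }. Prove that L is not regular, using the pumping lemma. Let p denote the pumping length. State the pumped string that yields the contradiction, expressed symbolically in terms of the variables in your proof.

a^{p+k} b^p a^p b^p

Assume L is regular. Let p be the pumping length given by the pumping lemma.
Take w = a^p b^p a^p b^p = uu where u = a^pb^p; then w ∈ L and |w| = 4p ≥ p.
By the pumping lemma, w = xyz with |xy| ≤ p and |y| ≥ 1.
Because |xy| ≤ p and w begins with p copies of a, we have y = a^k with 1 ≤ k ≤ p.
Pump with i = 2: xy^2z = a^{p+k} b^p a^p b^p, of length 4p+k. Suppose this equals vv. The string starts with a and ends with b, so v does too; thus the boundary between the two copies of v is a b→a transition. There is exactly one such transition, at position 2p+k, so |v| = 2p+k and |vv| = 4p+2k ≠ 4p+k since k ≥ 1. So xy^2z ∉ L.
Contradiction. Therefore L is not regular.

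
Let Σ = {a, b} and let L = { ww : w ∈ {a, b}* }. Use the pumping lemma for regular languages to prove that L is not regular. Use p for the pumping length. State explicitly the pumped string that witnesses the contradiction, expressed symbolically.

Assume L is regular; let p be its pumping constant.
Take w = a^p b^p a^p b^p = uu where u = a^pb^p; then w ∈ L and |w| = 4p ≥ p.
The pumping lemma gives a decomposition w = xyz where |xy| ≤ p and y is nonempty.
The first p characters of w are a's, so xy (and hence y) consists only of a's. Write y = a^k, 1 ≤ k ≤ p.
Pump with i = 2: xy^2z = a^{p+k} b^p a^p b^p, of length 4p+k. Suppose this equals vv. The string starts with a and ends with b, so v does too; thus the boundary between the two copies of v is a b→a transition. There is exactly one such transition, at position 2p+k, so |v| = 2p+k and |vv| = 4p+2k ≠ 4p+k since k ≥ 1. So xy^2z ∉ L.
This contradicts the pumping lemma, so L is not regular.

a^{p+k} b^p a^p b^p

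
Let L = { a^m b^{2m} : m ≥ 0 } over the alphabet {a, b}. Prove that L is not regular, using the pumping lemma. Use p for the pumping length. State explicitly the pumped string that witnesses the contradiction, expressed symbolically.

a^{p+k} b^{2p}

Toward a contradiction, assume L is regular with pumping length p.
Take w = a^p b^{2p}. Then w ∈ L and |w| = 3p ≥ p.
The pumping lemma gives a decomposition w = xyz where |xy| ≤ p and y is nonempty.
The first p characters of w are a's, so xy (and hence y) consists only of a's. Write y = a^k, 1 ≤ k ≤ p.
Pump with i = 2: xy^2z = a^{p+k} b^{2p}. For this to lie in L we would need 2p = 2(p+k), which forces k = 0. But k ≥ 1, so xy^2z ∉ L.
This is a contradiction; hence L is not regular.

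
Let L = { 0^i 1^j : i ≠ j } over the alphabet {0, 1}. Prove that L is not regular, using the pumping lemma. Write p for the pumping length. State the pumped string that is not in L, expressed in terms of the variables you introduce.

Assume L is regular; let p be its pumping constant.
Choose w = 0^p 1^{p+p!}. Since p ≠ p+p!, w ∈ L; and |w| ≥ p.
The pumping lemma gives a decomposition w = xyz where |xy| ≤ p and |y| ≥ 1.
The first p characters of w are 0's, so xy (and hence y) consists only of 0's. Write y = 0^k, 1 ≤ k ≤ p.
Since 1 ≤ k ≤ p, k divides p!; set t = 1 + p!/k. Then xy^t z has p + (p!/k)·k = p + p! copies of 0. Now the 0-count equals the 1-count, so i ≠ j fails. So xy^t z = 0^{p+p!} 1^{p+p!} ∉ L.
This is a contradiction; hence L is not regular.

0^{p+p!} 1^{p+p!}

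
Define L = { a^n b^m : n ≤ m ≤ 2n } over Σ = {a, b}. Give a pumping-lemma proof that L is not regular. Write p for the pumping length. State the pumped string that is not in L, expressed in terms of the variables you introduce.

a^{p+k} b^p

Assume L is regular. Let p be the pumping length given by the pumping lemma.
Take w = a^p b^p ∈ L (since p ≤ p ≤ 2p), with |w| = 2p ≥ p.
By the pumping lemma, w = xyz with |xy| ≤ p and |y| > 0.
Because |xy| ≤ p and w begins with p copies of a, we have y = a^k with 1 ≤ k ≤ p.
Pump with i = 2: xy^2z = a^{p+k} b^p. Now n = p+k > p = m, so the condition n ≤ m fails. Thus xy^2z ∉ L.
Contradiction. Therefore L is not regular.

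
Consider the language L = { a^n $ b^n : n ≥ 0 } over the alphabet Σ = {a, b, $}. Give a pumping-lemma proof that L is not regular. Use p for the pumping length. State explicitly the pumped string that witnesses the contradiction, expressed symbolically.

a^{p+k} $ b^p

Toward a contradiction, assume L is regular with pumping length p.
Take w = a^p $ b^p ∈ L with |w| = 2p+1 ≥ p.
By the pumping lemma, w = xyz with |xy| ≤ p and y is nonempty.
Because |xy| ≤ p and w begins with p copies of a, we have y = a^k with 1 ≤ k ≤ p.
Pump with i = 2: xy^2z = a^{p+k} $ b^p, which would require p+k = p. But k ≥ 1, so xy^2z ∉ L.
Contradiction. Therefore L is not regular.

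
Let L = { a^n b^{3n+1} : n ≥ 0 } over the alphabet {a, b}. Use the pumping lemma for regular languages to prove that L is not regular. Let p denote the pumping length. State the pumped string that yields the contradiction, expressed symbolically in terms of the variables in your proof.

a^{p+k} b^{3p+1}

Assume L is regular; let p be its pumping constant.
Let w = a^p b^{3p+1} ∈ L; note |w| = 4p+1 ≥ p.
By the pumping lemma, w = xyz with |xy| ≤ p and |y| > 0.
The first p characters of w are a's, so xy (and hence y) consists only of a's. Write y = a^k, 1 ≤ k ≤ p.
Pump with i = 2: xy^2z = a^{p+k} b^{3p+1}. For this to lie in L we would need 3p+1 = 3(p+k)+1, which forces k = 0. But k ≥ 1, so xy^2z ∉ L.
This is a contradiction; hence L is not regular.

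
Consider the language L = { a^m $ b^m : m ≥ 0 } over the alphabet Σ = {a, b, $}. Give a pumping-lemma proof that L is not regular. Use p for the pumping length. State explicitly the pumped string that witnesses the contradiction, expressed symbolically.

a^{p+k} $ b^p

Toward a contradiction, assume L is regular with pumping length p.
Take w = a^p $ b^p ∈ L with |w| = 2p+1 ≥ p.
By the pumping lemma, w = xyz with |xy| ≤ p and |y| > 0.
Because |xy| ≤ p and w begins with p copies of a, we have y = a^k with 1 ≤ k ≤ p.
Pump with i = 2: xy^2z = a^{p+k} $ b^p, which would require p+k = p. But k ≥ 1, so xy^2z ∉ L.
Contradiction. Therefore L is not regular.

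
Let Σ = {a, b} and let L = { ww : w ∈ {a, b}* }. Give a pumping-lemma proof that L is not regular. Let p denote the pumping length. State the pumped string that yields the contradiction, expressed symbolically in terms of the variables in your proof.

a^{p+k} b^p a^p b^p

Assume L is regular; let p be its pumping constant.
Take w = a^p b^p a^p b^p = uu where u = a^pb^p; then w ∈ L and |w| = 4p ≥ p.
The pumping lemma gives a decomposition w = xyz where |xy| ≤ p and y is nonempty.
The first p characters of w are a's, so xy (and hence y) consists only of a's. Write y = a^k, 1 ≤ k ≤ p.
Pump with i = 2: xy^2z = a^{p+k} b^p a^p b^p, of length 4p+k. Suppose this equals vv. The string starts with a and ends with b, so v does too; thus the boundary between the two copies of v is a b→a transition. There is exactly one such transition, at position 2p+k, so |v| = 2p+k and |vv| = 4p+2k ≠ 4p+k since k ≥ 1. So xy^2z ∉ L.
This is a contradiction; hence L is not regular.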